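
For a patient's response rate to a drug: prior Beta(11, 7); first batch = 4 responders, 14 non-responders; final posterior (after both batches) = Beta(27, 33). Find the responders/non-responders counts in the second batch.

Because Beta–binomial updating is additive in the counts, the combined data contributed (α_post−α_prior, β_post−β_prior) successes and failures.
Total across both batches: 27−11=16 responders, 33−7=26 non-responders.
Subtract the first batch: 16−4=12 responders and 26−14=12 non-responders.

12 responders and 12 non-responders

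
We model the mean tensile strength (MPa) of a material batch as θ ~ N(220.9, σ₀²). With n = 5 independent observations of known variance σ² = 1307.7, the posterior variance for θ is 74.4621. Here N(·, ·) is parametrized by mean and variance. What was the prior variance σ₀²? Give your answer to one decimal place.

σ₀² = 104.1

Posterior precision equals prior precision plus data precision: 1/σ_n² = 1/σ₀² + n/σ².
So 1/σ₀² = 1/74.4621 − 5/1307.7 = 0.013430 − 0.003824 = 0.009606.
Hence σ₀² = 1/0.009606 ≈ 104.1.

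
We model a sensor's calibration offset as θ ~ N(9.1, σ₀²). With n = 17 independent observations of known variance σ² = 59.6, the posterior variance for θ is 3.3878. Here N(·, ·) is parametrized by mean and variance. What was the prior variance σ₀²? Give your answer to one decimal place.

Posterior precision equals prior precision plus data precision: 1/σ_n² = 1/σ₀² + n/σ².
So 1/σ₀² = 1/3.3878 − 17/59.6 = 0.295177 − 0.285235 = 0.009942.
Hence σ₀² = 1/0.009942 ≈ 100.6.

σ₀² = 100.6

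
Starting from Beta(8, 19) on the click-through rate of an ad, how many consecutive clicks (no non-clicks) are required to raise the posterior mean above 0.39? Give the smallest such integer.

After k clicks and 0 non-clicks the posterior is Beta(8+k, 19), with mean (8+k)/(8+19+k).
Set (8+k)/(27+k) > 0.39 and solve: k > (0.39·27 − 8)/(1 − 0.39) = 4.148.
The smallest integer exceeding 4.148 is 5, and checking k=5: (13)/(32) = 0.4062 > 0.39.

k = 5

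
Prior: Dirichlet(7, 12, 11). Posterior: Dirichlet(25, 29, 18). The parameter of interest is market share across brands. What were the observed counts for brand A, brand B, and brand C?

counts (18, 17, 7)

For a Dirichlet(α) prior with multinomial counts c, the posterior is Dirichlet(α + c) componentwise.
Counts are posterior − prior componentwise: 25−7=18, 29−12=17, 18−11=7.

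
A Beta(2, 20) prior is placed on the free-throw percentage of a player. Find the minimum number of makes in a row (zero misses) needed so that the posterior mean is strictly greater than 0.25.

After k makes and 0 misses the posterior is Beta(2+k, 20), with mean (2+k)/(2+20+k).
Set (2+k)/(22+k) > 0.25 and solve: k > (0.25·22 − 2)/(1 − 0.25) = 4.667.
The smallest integer exceeding 4.667 is 5, and checking k=5: (7)/(27) = 0.2593 > 0.25.

k = 5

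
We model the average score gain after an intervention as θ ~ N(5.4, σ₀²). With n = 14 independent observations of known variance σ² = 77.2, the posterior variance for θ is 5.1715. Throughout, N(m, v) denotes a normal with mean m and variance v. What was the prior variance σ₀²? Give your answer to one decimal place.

For the Normal–Normal model with known σ², precisions add: τ_n = τ₀ + n/σ².
So 1/σ₀² = 1/5.1715 − 14/77.2 = 0.193367 − 0.181347 = 0.012020.
Hence σ₀² = 1/0.012020 ≈ 83.2.

σ₀² = 83.2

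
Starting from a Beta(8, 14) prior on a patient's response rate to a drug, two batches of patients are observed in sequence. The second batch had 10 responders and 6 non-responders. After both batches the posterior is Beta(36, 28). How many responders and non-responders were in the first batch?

Sequential conjugate updates are equivalent to a single update on the pooled data, so total successes = posterior α − prior α and total failures = posterior β − prior β.
Total across both batches: 36−8=28 responders, 28−14=14 non-responders.
Subtract the second batch: 28−10=18 responders and 14−6=8 non-responders.

18 responders and 8 non-responders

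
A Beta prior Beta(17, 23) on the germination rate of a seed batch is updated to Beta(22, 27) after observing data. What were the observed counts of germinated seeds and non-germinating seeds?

Beta is conjugate to the binomial likelihood: posterior = Beta(a+s, b+f).
Match parameters: s=22−17=5, f=27−23=4.

5 germinated seeds and 4 non-germinating seeds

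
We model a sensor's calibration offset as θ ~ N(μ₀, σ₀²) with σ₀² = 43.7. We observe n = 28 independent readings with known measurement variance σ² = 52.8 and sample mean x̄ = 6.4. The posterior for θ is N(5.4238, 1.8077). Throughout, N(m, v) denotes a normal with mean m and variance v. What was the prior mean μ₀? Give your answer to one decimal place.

With known observation variance, the Normal–Normal posterior has precision τ_n = τ₀ + n/σ² and mean μ_n = (τ₀μ₀ + (n/σ²)x̄)/τ_n.
Here τ₀ = 1/43.7 = 0.022883 and τ_data = 28/52.8 = 0.530303, so τ_n = 0.553186.
Rearranging for μ₀: μ₀ = (μ_n·τ_n − τ_data·x̄)/τ₀ = (5.4238·0.553186 − 0.530303·6.4) / 0.022883 = -0.393569/0.022883 ≈ -17.2.

μ₀ = -17.2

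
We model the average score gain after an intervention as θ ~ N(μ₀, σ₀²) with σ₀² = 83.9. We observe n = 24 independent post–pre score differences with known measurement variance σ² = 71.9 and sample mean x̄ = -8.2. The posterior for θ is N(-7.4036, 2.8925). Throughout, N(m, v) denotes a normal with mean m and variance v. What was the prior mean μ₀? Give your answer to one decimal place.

With known observation variance, the Normal–Normal posterior has precision τ_n = τ₀ + n/σ² and mean μ_n = (τ₀μ₀ + (n/σ²)x̄)/τ_n.
Here τ₀ = 1/83.9 = 0.011919 and τ_data = 24/71.9 = 0.333797, so τ_n = 0.345716.
Rearranging for μ₀: μ₀ = (μ_n·τ_n − τ_data·x̄)/τ₀ = (-7.4036·0.345716 − 0.333797·-8.2) / 0.011919 = 0.177592/0.011919 ≈ 14.9.

μ₀ = 14.9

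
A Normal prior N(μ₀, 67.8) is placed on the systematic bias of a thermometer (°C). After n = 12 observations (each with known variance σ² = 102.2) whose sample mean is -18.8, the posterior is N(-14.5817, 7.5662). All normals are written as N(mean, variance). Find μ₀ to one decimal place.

μ₀ = 19.0

The posterior mean is a precision-weighted average: μ_n = (τ₀μ₀ + τ_data·x̄)/(τ₀+τ_data), with τ₀=1/σ₀² and τ_data=n/σ².
Here τ₀ = 1/67.8 = 0.014749 and τ_data = 12/102.2 = 0.117417, so τ_n = 0.132166.
Rearranging for μ₀: μ₀ = (μ_n·τ_n − τ_data·x̄)/τ₀ = (-14.5817·0.132166 − 0.117417·-18.8) / 0.014749 = 0.280235/0.014749 ≈ 19.0.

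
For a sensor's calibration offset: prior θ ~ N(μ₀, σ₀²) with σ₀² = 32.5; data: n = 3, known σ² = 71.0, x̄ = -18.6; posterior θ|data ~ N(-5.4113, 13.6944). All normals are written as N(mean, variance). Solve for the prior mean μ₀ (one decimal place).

The posterior mean is a precision-weighted average: μ_n = (τ₀μ₀ + τ_data·x̄)/(τ₀+τ_data), with τ₀=1/σ₀² and τ_data=n/σ².
Here τ₀ = 1/32.5 = 0.030769 and τ_data = 3/71.0 = 0.042254, so τ_n = 0.073023.
Rearranging for μ₀: μ₀ = (μ_n·τ_n − τ_data·x̄)/τ₀ = (-5.4113·0.073023 − 0.042254·-18.6) / 0.030769 = 0.390775/0.030769 ≈ 12.7.

μ₀ = 12.7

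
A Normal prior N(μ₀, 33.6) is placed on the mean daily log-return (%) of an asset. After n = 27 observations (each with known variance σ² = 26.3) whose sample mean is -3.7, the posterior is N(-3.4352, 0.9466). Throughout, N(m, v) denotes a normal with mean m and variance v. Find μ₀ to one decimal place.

μ₀ = 5.7

The posterior mean is a precision-weighted average: μ_n = (τ₀μ₀ + τ_data·x̄)/(τ₀+τ_data), with τ₀=1/σ₀² and τ_data=n/σ².
Here τ₀ = 1/33.6 = 0.029762 and τ_data = 27/26.3 = 1.026616, so τ_n = 1.056378.
Rearranging for μ₀: μ₀ = (μ_n·τ_n − τ_data·x̄)/τ₀ = (-3.4352·1.056378 − 1.026616·-3.7) / 0.029762 = 0.169609/0.029762 ≈ 5.7.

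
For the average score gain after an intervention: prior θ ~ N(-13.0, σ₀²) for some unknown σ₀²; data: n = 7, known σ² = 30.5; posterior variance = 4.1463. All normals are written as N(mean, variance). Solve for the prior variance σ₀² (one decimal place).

σ₀² = 85.7

For the Normal–Normal model with known σ², precisions add: τ_n = τ₀ + n/σ².
So 1/σ₀² = 1/4.1463 − 7/30.5 = 0.241179 − 0.229508 = 0.011671.
Hence σ₀² = 1/0.011671 ≈ 85.7.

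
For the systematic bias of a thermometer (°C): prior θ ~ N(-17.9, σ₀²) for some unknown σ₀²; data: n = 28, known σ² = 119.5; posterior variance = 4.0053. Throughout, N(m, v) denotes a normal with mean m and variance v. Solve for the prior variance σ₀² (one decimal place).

Posterior precision equals prior precision plus data precision: 1/σ_n² = 1/σ₀² + n/σ².
So 1/σ₀² = 1/4.0053 − 28/119.5 = 0.249669 − 0.234310 = 0.015359.
Hence σ₀² = 1/0.015359 ≈ 65.1.

σ₀² = 65.1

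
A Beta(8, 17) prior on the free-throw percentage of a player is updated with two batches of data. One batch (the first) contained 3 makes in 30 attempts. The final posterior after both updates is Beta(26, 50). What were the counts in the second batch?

Sequential conjugate updates are equivalent to a single update on the pooled data, so total successes = posterior α − prior α and total failures = posterior β − prior β.
Total across both batches: 26−8=18 makes, 50−17=33 misses.
Subtract the first batch: 18−3=15 makes and 33−27=6 misses.

15 makes and 6 misses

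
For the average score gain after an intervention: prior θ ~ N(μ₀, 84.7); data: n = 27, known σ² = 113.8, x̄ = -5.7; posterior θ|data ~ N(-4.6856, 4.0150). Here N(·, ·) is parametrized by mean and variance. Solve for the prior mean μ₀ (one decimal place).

The posterior mean is a precision-weighted average: μ_n = (τ₀μ₀ + τ_data·x̄)/(τ₀+τ_data), with τ₀=1/σ₀² and τ_data=n/σ².
Here τ₀ = 1/84.7 = 0.011806 and τ_data = 27/113.8 = 0.237258, so τ_n = 0.249064.
Rearranging for μ₀: μ₀ = (μ_n·τ_n − τ_data·x̄)/τ₀ = (-4.6856·0.249064 − 0.237258·-5.7) / 0.011806 = 0.185356/0.011806 ≈ 15.7.

μ₀ = 15.7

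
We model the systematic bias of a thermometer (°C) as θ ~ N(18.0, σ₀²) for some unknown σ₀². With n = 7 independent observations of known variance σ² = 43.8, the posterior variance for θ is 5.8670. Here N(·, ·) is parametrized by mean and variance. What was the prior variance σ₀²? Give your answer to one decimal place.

For the Normal–Normal model with known σ², precisions add: τ_n = τ₀ + n/σ².
So 1/σ₀² = 1/5.8670 − 7/43.8 = 0.170445 − 0.159817 = 0.010628.
Hence σ₀² = 1/0.010628 ≈ 94.1.

σ₀² = 94.1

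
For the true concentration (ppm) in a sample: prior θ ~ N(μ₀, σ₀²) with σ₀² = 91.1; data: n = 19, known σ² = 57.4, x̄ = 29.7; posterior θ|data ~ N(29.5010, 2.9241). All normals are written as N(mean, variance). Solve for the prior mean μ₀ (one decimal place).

With known observation variance, the Normal–Normal posterior has precision τ_n = τ₀ + n/σ² and mean μ_n = (τ₀μ₀ + (n/σ²)x̄)/τ_n.
Here τ₀ = 1/91.1 = 0.010977 and τ_data = 19/57.4 = 0.331010, so τ_n = 0.341987.
Rearranging for μ₀: μ₀ = (μ_n·τ_n − τ_data·x̄)/τ₀ = (29.5010·0.341987 − 0.331010·29.7) / 0.010977 = 0.257961/0.010977 ≈ 23.5.

μ₀ = 23.5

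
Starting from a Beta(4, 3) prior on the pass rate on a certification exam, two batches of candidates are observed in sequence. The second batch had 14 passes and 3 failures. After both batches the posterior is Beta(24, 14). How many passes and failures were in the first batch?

Because Beta–binomial updating is additive in the counts, the combined data contributed (α_post−α_prior, β_post−β_prior) successes and failures.
Total across both batches: 24−4=20 passes, 14−3=11 failures.
Subtract the second batch: 20−14=6 passes and 11−3=8 failures.

6 passes and 8 failures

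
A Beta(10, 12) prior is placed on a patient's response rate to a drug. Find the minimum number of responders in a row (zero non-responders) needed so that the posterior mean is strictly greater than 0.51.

After k responders and 0 non-responders the posterior is Beta(10+k, 12), with mean (10+k)/(10+12+k).
Set (10+k)/(22+k) > 0.51 and solve: k > (0.51·22 − 10)/(1 − 0.51) = 2.490.
The smallest integer exceeding 2.490 is 3.

k = 3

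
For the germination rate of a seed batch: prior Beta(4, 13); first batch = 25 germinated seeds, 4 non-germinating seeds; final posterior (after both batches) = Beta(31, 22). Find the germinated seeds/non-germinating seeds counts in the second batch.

Because Beta–binomial updating is additive in the counts, the combined data contributed (α_post−α_prior, β_post−β_prior) successes and failures.
Total across both batches: 31−4=27 germinated seeds, 22−13=9 non-germinating seeds.
Subtract the first batch: 27−25=2 germinated seeds and 9−4=5 non-germinating seeds.

2 germinated seeds and 5 non-germinating seeds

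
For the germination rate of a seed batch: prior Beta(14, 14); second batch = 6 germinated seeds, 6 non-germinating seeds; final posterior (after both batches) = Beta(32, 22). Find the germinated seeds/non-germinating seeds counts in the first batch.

Because Beta–binomial updating is additive in the counts, the combined data contributed (α_post−α_prior, β_post−β_prior) successes and failures.
Total across both batches: 32−14=18 germinated seeds, 22−14=8 non-germinating seeds.
Subtract the second batch: 18−6=12 germinated seeds and 8−6=2 non-germinating seeds.

12 germinated seeds and 2 non-germinating seeds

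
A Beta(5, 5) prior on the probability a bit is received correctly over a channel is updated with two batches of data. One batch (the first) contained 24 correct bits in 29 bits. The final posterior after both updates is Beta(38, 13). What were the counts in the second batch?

9 correct bits and 3 errors

Because Beta–binomial updating is additive in the counts, the combined data contributed (α_post−α_prior, β_post−β_prior) successes and failures.
Total across both batches: 38−5=33 correct bits, 13−5=8 errors.
Subtract the first batch: 33−24=9 correct bits and 8−5=3 errors.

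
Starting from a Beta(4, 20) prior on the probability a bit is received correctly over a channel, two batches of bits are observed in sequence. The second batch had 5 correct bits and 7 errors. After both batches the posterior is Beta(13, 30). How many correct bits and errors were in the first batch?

4 correct bits and 3 errors

Sequential conjugate updates are equivalent to a single update on the pooled data, so total successes = posterior α − prior α and total failures = posterior β − prior β.
Total across both batches: 13−4=9 correct bits, 30−20=10 errors.
Subtract the second batch: 9−5=4 correct bits and 10−7=3 errors.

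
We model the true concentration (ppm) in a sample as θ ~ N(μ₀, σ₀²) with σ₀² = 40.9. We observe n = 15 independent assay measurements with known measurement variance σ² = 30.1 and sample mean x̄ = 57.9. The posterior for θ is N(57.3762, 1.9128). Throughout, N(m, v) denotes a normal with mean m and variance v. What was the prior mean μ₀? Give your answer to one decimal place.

With known observation variance, the Normal–Normal posterior has precision τ_n = τ₀ + n/σ² and mean μ_n = (τ₀μ₀ + (n/σ²)x̄)/τ_n.
Here τ₀ = 1/40.9 = 0.024450 and τ_data = 15/30.1 = 0.498339, so τ_n = 0.522789.
Rearranging for μ₀: μ₀ = (μ_n·τ_n − τ_data·x̄)/τ₀ = (57.3762·0.522789 − 0.498339·57.9) / 0.024450 = 1.141818/0.024450 ≈ 46.7.

μ₀ = 46.7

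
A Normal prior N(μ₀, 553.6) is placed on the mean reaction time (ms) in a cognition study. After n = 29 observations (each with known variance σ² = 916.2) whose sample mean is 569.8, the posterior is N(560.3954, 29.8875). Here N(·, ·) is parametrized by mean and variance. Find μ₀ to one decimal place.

The posterior mean is a precision-weighted average: μ_n = (τ₀μ₀ + τ_data·x̄)/(τ₀+τ_data), with τ₀=1/σ₀² and τ_data=n/σ².
Here τ₀ = 1/553.6 = 0.001806 and τ_data = 29/916.2 = 0.031652, so τ_n = 0.033458.
Rearranging for μ₀: μ₀ = (μ_n·τ_n − τ_data·x̄)/τ₀ = (560.3954·0.033458 − 0.031652·569.8) / 0.001806 = 0.714400/0.001806 ≈ 395.6.

μ₀ = 395.6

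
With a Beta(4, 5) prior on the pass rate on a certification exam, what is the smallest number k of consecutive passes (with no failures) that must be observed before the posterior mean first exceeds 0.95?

After k passes and 0 failures the posterior is Beta(4+k, 5), with mean (4+k)/(4+5+k).
Set (4+k)/(9+k) > 0.95 and solve: k > (0.95·9 − 4)/(1 − 0.95) = 91.000.
The smallest integer exceeding 91.000 is 92.

k = 92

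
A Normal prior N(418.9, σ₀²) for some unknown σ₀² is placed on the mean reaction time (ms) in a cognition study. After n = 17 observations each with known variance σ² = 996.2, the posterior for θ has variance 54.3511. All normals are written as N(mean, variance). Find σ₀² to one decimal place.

Posterior precision equals prior precision plus data precision: 1/σ_n² = 1/σ₀² + n/σ².
So 1/σ₀² = 1/54.3511 − 17/996.2 = 0.018399 − 0.017065 = 0.001334.
Hence σ₀² = 1/0.001334 ≈ 749.6.

σ₀² = 749.6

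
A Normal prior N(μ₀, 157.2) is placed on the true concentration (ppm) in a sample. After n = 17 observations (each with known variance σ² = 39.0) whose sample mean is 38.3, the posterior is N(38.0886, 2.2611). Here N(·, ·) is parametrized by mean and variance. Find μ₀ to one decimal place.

μ₀ = 23.6

With known observation variance, the Normal–Normal posterior has precision τ_n = τ₀ + n/σ² and mean μ_n = (τ₀μ₀ + (n/σ²)x̄)/τ_n.
Here τ₀ = 1/157.2 = 0.006361 and τ_data = 17/39.0 = 0.435897, so τ_n = 0.442258.
Rearranging for μ₀: μ₀ = (μ_n·τ_n − τ_data·x̄)/τ₀ = (38.0886·0.442258 − 0.435897·38.3) / 0.006361 = 0.150133/0.006361 ≈ 23.6.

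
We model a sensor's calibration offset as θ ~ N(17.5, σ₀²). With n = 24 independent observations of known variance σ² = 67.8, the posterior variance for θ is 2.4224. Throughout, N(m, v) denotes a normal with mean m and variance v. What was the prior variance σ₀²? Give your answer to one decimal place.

Posterior precision equals prior precision plus data precision: 1/σ_n² = 1/σ₀² + n/σ².
So 1/σ₀² = 1/2.4224 − 24/67.8 = 0.412814 − 0.353982 = 0.058832.
Hence σ₀² = 1/0.058832 ≈ 17.0.

σ₀² = 17.0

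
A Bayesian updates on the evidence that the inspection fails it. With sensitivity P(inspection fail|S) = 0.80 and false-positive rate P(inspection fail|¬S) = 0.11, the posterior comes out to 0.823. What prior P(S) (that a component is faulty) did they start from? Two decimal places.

Bayes' rule in odds form gives O(S|E) = O(S)·[P(E|S)/P(E|¬S)], hence O(S) = O(S|E)/LR.
Posterior odds = 0.823/(1−0.823) = 4.6497. LR = 0.80/0.11 = 7.2727.
Prior odds = 4.6497/7.2727 = 0.6393, so P(S) = 0.6393/(1+0.6393) ≈ 0.39.

P(S) = 0.39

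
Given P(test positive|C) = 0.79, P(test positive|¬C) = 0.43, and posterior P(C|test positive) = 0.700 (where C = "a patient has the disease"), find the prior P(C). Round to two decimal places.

P(C) = 0.56

Bayes' rule in odds form gives O(C|E) = O(C)·[P(E|C)/P(E|¬C)], hence O(C) = O(C|E)/LR.
Posterior odds = 0.700/(1−0.700) = 2.3333. LR = 0.79/0.43 = 1.8372.
Prior odds = 2.3333/1.8372 = 1.2700, so P(C) = 1.2700/(1+1.2700) ≈ 0.56.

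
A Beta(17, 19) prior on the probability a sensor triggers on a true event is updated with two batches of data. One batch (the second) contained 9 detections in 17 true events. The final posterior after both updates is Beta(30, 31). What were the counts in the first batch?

4 detections and 4 misses

Because Beta–binomial updating is additive in the counts, the combined data contributed (α_post−α_prior, β_post−β_prior) successes and failures.
Total across both batches: 30−17=13 detections, 31−19=12 misses.
Subtract the second batch: 13−9=4 detections and 12−8=4 misses.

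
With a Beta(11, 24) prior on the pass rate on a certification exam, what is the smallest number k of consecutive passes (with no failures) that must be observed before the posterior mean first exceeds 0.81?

k = 92

After k passes and 0 failures the posterior is Beta(11+k, 24), with mean (11+k)/(11+24+k).
Set (11+k)/(35+k) > 0.81 and solve: k > (0.81·35 − 11)/(1 − 0.81) = 91.316.
The smallest integer exceeding 91.316 is 92.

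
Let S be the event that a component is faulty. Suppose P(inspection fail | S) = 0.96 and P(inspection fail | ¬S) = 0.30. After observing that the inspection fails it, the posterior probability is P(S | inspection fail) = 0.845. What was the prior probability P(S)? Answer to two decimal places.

P(S) = 0.63

Bayes' rule in odds form gives O(S|E) = O(S)·[P(E|S)/P(E|¬S)], hence O(S) = O(S|E)/LR.
Posterior odds = 0.845/(1−0.845) = 5.4516. LR = 0.96/0.30 = 3.2000.
Prior odds = 5.4516/3.2000 = 1.7036, so P(S) = 1.7036/(1+1.7036) ≈ 0.63.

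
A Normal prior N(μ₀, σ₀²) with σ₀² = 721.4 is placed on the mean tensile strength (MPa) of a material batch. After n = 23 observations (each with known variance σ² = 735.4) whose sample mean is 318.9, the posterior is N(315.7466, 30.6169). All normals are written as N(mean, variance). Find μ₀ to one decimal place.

The posterior mean is a precision-weighted average: μ_n = (τ₀μ₀ + τ_data·x̄)/(τ₀+τ_data), with τ₀=1/σ₀² and τ_data=n/σ².
Here τ₀ = 1/721.4 = 0.001386 and τ_data = 23/735.4 = 0.031275, so τ_n = 0.032661.
Rearranging for μ₀: μ₀ = (μ_n·τ_n − τ_data·x̄)/τ₀ = (315.7466·0.032661 − 0.031275·318.9) / 0.001386 = 0.339002/0.001386 ≈ 244.6.

μ₀ = 244.6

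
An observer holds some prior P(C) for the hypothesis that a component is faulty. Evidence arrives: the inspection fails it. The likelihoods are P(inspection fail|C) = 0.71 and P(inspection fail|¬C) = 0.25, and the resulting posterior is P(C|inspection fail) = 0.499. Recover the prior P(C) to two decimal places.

P(C) = 0.26

Bayes' rule in odds form gives O(C|E) = O(C)·[P(E|C)/P(E|¬C)], hence O(C) = O(C|E)/LR.
Posterior odds = 0.499/(1−0.499) = 0.9960. LR = 0.71/0.25 = 2.8400.
Prior odds = 0.9960/2.8400 = 0.3507, so P(C) = 0.3507/(1+0.3507) ≈ 0.26.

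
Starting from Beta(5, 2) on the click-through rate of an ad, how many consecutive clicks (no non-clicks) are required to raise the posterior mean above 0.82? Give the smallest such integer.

After k clicks and 0 non-clicks the posterior is Beta(5+k, 2), with mean (5+k)/(5+2+k).
Set (5+k)/(7+k) > 0.82 and solve: k > (0.82·7 − 5)/(1 − 0.82) = 4.111.
The smallest integer exceeding 4.111 is 5, and checking k=5: (10)/(12) = 0.8333 > 0.82.

k = 5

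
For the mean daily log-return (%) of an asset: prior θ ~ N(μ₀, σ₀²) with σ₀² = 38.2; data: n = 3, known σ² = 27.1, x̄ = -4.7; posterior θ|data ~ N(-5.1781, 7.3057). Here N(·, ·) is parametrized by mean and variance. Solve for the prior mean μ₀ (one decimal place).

With known observation variance, the Normal–Normal posterior has precision τ_n = τ₀ + n/σ² and mean μ_n = (τ₀μ₀ + (n/σ²)x̄)/τ_n.
Here τ₀ = 1/38.2 = 0.026178 and τ_data = 3/27.1 = 0.110701, so τ_n = 0.136879.
Rearranging for μ₀: μ₀ = (μ_n·τ_n − τ_data·x̄)/τ₀ = (-5.1781·0.136879 − 0.110701·-4.7) / 0.026178 = -0.188478/0.026178 ≈ -7.2.

μ₀ = -7.2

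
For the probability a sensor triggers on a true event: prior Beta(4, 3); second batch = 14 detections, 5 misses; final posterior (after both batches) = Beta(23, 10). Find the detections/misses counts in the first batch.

5 detections and 2 misses

Because Beta–binomial updating is additive in the counts, the combined data contributed (α_post−α_prior, β_post−β_prior) successes and failures.
Total across both batches: 23−4=19 detections, 10−3=7 misses.
Subtract the second batch: 19−14=5 detections and 7−5=2 misses.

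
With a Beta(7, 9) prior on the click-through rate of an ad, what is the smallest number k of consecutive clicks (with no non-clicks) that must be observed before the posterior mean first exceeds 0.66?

k = 11

After k clicks and 0 non-clicks the posterior is Beta(7+k, 9), with mean (7+k)/(7+9+k).
Set (7+k)/(16+k) > 0.66 and solve: k > (0.66·16 − 7)/(1 − 0.66) = 10.471.
The smallest integer exceeding 10.471 is 11, and checking k=11: (18)/(27) = 0.6667 > 0.66.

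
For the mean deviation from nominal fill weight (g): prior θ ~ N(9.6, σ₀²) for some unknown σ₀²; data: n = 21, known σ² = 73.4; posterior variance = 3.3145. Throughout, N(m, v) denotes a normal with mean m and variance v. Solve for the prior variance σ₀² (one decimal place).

For the Normal–Normal model with known σ², precisions add: τ_n = τ₀ + n/σ².
So 1/σ₀² = 1/3.3145 − 21/73.4 = 0.301705 − 0.286104 = 0.015601.
Hence σ₀² = 1/0.015601 ≈ 64.1.

σ₀² = 64.1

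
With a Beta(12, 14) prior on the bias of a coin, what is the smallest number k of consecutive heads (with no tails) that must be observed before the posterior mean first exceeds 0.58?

k = 8

After k heads and 0 tails the posterior is Beta(12+k, 14), with mean (12+k)/(12+14+k).
Set (12+k)/(26+k) > 0.58 and solve: k > (0.58·26 − 12)/(1 − 0.58) = 7.333.
The smallest integer exceeding 7.333 is 8, and checking k=8: (20)/(34) = 0.5882 > 0.58.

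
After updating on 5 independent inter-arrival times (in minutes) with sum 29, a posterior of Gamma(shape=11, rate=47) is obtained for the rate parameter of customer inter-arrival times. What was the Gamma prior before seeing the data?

Gamma(shape=6, rate=18)

Gamma–exponential conjugacy: posterior shape = α + n, posterior rate = β + Σtᵢ.
So α = 11 − 5 = 6 and β = 47 − 29 = 18.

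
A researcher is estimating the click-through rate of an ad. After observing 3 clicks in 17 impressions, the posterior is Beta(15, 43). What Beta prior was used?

A Beta(a, b) prior with s successes and f failures in binomial data gives a Beta(a+s, b+f) posterior.
So a = 15 − 3 = 12 and b = 43 − 14 = 29.

Beta(12, 29)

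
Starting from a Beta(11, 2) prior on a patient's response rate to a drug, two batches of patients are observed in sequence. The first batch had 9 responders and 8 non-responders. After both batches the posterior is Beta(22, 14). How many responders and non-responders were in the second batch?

Sequential conjugate updates are equivalent to a single update on the pooled data, so total successes = posterior α − prior α and total failures = posterior β − prior β.
Total across both batches: 22−11=11 responders, 14−2=12 non-responders.
Subtract the first batch: 11−9=2 responders and 12−8=4 non-responders.

2 responders and 4 non-responders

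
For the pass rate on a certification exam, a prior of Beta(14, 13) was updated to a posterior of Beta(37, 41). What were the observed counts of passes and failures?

23 passes and 28 failures

Under Beta–binomial conjugacy the posterior parameters are (α+s, β+f).
So s = 37 − 14 = 23 and f = 41 − 13 = 28.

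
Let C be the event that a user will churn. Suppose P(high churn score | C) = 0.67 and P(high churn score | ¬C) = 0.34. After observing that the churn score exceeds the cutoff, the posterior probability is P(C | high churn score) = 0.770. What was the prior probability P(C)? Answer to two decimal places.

Bayes' rule in odds form gives O(C|E) = O(C)·[P(E|C)/P(E|¬C)], hence O(C) = O(C|E)/LR.
Posterior odds = 0.770/(1−0.770) = 3.3478. LR = 0.67/0.34 = 1.9706.
Prior odds = 3.3478/1.9706 = 1.6989, so P(C) = 1.6989/(1+1.6989) ≈ 0.63.

P(C) = 0.63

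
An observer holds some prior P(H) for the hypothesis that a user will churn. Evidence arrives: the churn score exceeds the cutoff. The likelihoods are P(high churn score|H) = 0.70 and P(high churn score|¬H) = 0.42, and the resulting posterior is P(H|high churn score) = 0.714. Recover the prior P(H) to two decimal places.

In odds form, posterior odds = prior odds × likelihood ratio, so prior odds = posterior odds ÷ LR.
Posterior odds = 0.714/(1−0.714) = 2.4965. LR = 0.70/0.42 = 1.6667.
Prior odds = 2.4965/1.6667 = 1.4979, so P(H) = 1.4979/(1+1.4979) ≈ 0.60.

P(H) = 0.60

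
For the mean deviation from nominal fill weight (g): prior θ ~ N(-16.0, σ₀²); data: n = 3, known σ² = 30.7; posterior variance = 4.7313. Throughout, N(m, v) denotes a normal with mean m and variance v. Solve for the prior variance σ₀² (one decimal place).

For the Normal–Normal model with known σ², precisions add: τ_n = τ₀ + n/σ².
So 1/σ₀² = 1/4.7313 − 3/30.7 = 0.211358 − 0.097720 = 0.113638.
Hence σ₀² = 1/0.113638 ≈ 8.8.

σ₀² = 8.8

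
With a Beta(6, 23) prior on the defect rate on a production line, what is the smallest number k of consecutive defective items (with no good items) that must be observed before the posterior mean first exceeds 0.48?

After k defective items and 0 good items the posterior is Beta(6+k, 23), with mean (6+k)/(6+23+k).
Set (6+k)/(29+k) > 0.48 and solve: k > (0.48·29 − 6)/(1 − 0.48) = 15.231.
The smallest integer exceeding 15.231 is 16.

k = 16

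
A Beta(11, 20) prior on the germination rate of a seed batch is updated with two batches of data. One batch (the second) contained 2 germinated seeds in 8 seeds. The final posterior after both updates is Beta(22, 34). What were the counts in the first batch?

9 germinated seeds and 8 non-germinating seeds

Sequential conjugate updates are equivalent to a single update on the pooled data, so total successes = posterior α − prior α and total failures = posterior β − prior β.
Total across both batches: 22−11=11 germinated seeds, 34−20=14 non-germinating seeds.
Subtract the second batch: 11−2=9 germinated seeds and 14−6=8 non-germinating seeds.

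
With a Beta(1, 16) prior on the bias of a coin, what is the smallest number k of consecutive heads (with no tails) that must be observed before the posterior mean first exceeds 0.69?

After k heads and 0 tails the posterior is Beta(1+k, 16), with mean (1+k)/(1+16+k).
Set (1+k)/(17+k) > 0.69 and solve: k > (0.69·17 − 1)/(1 − 0.69) = 34.613.
The smallest integer exceeding 34.613 is 35, and checking k=35: (36)/(52) = 0.6923 > 0.69.

k = 35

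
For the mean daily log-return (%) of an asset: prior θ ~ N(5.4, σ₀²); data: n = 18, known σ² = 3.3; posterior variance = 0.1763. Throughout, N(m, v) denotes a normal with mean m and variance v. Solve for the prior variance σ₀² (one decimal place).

σ₀² = 4.6

For the Normal–Normal model with known σ², precisions add: τ_n = τ₀ + n/σ².
So 1/σ₀² = 1/0.1763 − 18/3.3 = 5.672150 − 5.454545 = 0.217605.
Hence σ₀² = 1/0.217605 ≈ 4.6.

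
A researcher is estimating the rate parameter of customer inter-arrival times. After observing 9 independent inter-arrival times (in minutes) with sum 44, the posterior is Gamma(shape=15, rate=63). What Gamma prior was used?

Gamma(shape=6, rate=19)

Gamma–exponential conjugacy: posterior shape = α + n, posterior rate = β + Σtᵢ.
So α = 15 − 9 = 6 and β = 63 − 44 = 19.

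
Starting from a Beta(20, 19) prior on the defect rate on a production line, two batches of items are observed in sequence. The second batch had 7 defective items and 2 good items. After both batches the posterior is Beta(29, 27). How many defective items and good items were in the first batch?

Sequential conjugate updates are equivalent to a single update on the pooled data, so total successes = posterior α − prior α and total failures = posterior β − prior β.
Total across both batches: 29−20=9 defective items, 27−19=8 good items.
Subtract the second batch: 9−7=2 defective items and 8−2=6 good items.

2 defective items and 6 good items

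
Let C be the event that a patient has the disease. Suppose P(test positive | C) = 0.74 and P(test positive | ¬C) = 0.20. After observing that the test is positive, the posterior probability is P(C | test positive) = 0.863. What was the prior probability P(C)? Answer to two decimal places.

In odds form, posterior odds = prior odds × likelihood ratio, so prior odds = posterior odds ÷ LR.
Posterior odds = 0.863/(1−0.863) = 6.2993. LR = 0.74/0.20 = 3.7000.
Prior odds = 6.2993/3.7000 = 1.7025, so P(C) = 1.7025/(1+1.7025) ≈ 0.63.

P(C) = 0.63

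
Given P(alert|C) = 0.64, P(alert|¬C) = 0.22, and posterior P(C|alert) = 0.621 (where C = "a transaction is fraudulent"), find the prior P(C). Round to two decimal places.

P(C) = 0.36

Bayes' rule in odds form gives O(C|E) = O(C)·[P(E|C)/P(E|¬C)], hence O(C) = O(C|E)/LR.
Posterior odds = 0.621/(1−0.621) = 1.6385. LR = 0.64/0.22 = 2.9091.
Prior odds = 1.6385/2.9091 = 0.5632, so P(C) = 0.5632/(1+0.5632) ≈ 0.36.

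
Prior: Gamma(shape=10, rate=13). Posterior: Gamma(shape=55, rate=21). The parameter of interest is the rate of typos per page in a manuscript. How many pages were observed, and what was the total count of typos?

Gamma–Poisson conjugacy: posterior shape = α + Σxᵢ, posterior rate = β + n.
Matching: Σxᵢ = 55 − 10 = 45 and n = 21 − 13 = 8.

n = 8 pages with total 45 typos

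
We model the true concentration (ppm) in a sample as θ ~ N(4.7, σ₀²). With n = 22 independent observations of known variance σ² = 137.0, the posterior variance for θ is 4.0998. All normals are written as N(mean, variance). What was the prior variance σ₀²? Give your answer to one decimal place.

For the Normal–Normal model with known σ², precisions add: τ_n = τ₀ + n/σ².
So 1/σ₀² = 1/4.0998 − 22/137.0 = 0.243914 − 0.160584 = 0.083330.
Hence σ₀² = 1/0.083330 ≈ 12.0.

σ₀² = 12.0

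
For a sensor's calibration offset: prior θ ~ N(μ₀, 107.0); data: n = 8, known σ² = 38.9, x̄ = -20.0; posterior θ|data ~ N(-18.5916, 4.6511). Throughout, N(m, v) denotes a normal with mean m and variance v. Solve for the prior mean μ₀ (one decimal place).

The posterior mean is a precision-weighted average: μ_n = (τ₀μ₀ + τ_data·x̄)/(τ₀+τ_data), with τ₀=1/σ₀² and τ_data=n/σ².
Here τ₀ = 1/107.0 = 0.009346 and τ_data = 8/38.9 = 0.205656, so τ_n = 0.215002.
Rearranging for μ₀: μ₀ = (μ_n·τ_n − τ_data·x̄)/τ₀ = (-18.5916·0.215002 − 0.205656·-20.0) / 0.009346 = 0.115889/0.009346 ≈ 12.4.

μ₀ = 12.4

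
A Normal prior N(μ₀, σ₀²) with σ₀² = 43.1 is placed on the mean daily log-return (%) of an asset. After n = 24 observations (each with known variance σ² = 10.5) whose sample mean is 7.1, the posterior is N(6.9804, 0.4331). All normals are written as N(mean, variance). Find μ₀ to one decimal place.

With known observation variance, the Normal–Normal posterior has precision τ_n = τ₀ + n/σ² and mean μ_n = (τ₀μ₀ + (n/σ²)x̄)/τ_n.
Here τ₀ = 1/43.1 = 0.023202 and τ_data = 24/10.5 = 2.285714, so τ_n = 2.308916.
Rearranging for μ₀: μ₀ = (μ_n·τ_n − τ_data·x̄)/τ₀ = (6.9804·2.308916 − 2.285714·7.1) / 0.023202 = -0.111412/0.023202 ≈ -4.8.

μ₀ = -4.8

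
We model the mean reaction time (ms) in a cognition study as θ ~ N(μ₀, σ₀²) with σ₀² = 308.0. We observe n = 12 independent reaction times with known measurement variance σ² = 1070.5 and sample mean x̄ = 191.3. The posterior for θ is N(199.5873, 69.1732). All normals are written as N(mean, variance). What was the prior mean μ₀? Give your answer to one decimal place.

With known observation variance, the Normal–Normal posterior has precision τ_n = τ₀ + n/σ² and mean μ_n = (τ₀μ₀ + (n/σ²)x̄)/τ_n.
Here τ₀ = 1/308.0 = 0.003247 and τ_data = 12/1070.5 = 0.011210, so τ_n = 0.014457.
Rearranging for μ₀: μ₀ = (μ_n·τ_n − τ_data·x̄)/τ₀ = (199.5873·0.014457 − 0.011210·191.3) / 0.003247 = 0.740961/0.003247 ≈ 228.2.

μ₀ = 228.2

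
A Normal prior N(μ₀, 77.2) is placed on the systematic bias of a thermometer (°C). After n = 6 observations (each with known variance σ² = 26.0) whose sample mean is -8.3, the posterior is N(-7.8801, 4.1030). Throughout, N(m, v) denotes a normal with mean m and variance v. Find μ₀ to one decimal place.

μ₀ = -0.4

With known observation variance, the Normal–Normal posterior has precision τ_n = τ₀ + n/σ² and mean μ_n = (τ₀μ₀ + (n/σ²)x̄)/τ_n.
Here τ₀ = 1/77.2 = 0.012953 and τ_data = 6/26.0 = 0.230769, so τ_n = 0.243722.
Rearranging for μ₀: μ₀ = (μ_n·τ_n − τ_data·x̄)/τ₀ = (-7.8801·0.243722 − 0.230769·-8.3) / 0.012953 = -0.005171/0.012953 ≈ -0.4.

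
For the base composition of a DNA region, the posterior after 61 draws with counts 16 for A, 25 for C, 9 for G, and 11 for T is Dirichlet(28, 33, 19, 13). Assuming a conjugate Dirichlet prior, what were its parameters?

Dirichlet(12, 8, 10, 2)

For a Dirichlet(α) prior with multinomial counts c, the posterior is Dirichlet(α + c) componentwise.
Subtract each count from the matching posterior parameter: 28−16=12, 33−25=8, 19−9=10, 13−11=2.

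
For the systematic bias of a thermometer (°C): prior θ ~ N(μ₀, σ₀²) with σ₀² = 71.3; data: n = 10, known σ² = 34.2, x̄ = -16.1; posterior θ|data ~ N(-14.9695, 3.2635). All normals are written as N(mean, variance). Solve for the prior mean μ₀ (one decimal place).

μ₀ = 8.6

The posterior mean is a precision-weighted average: μ_n = (τ₀μ₀ + τ_data·x̄)/(τ₀+τ_data), with τ₀=1/σ₀² and τ_data=n/σ².
Here τ₀ = 1/71.3 = 0.014025 and τ_data = 10/34.2 = 0.292398, so τ_n = 0.306423.
Rearranging for μ₀: μ₀ = (μ_n·τ_n − τ_data·x̄)/τ₀ = (-14.9695·0.306423 − 0.292398·-16.1) / 0.014025 = 0.120609/0.014025 ≈ 8.6.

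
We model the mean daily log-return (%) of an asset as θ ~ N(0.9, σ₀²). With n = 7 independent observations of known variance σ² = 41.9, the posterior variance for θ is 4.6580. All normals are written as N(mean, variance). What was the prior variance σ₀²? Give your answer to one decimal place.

Posterior precision equals prior precision plus data precision: 1/σ_n² = 1/σ₀² + n/σ².
So 1/σ₀² = 1/4.6580 − 7/41.9 = 0.214684 − 0.167064 = 0.047620.
Hence σ₀² = 1/0.047620 ≈ 21.0.

σ₀² = 21.0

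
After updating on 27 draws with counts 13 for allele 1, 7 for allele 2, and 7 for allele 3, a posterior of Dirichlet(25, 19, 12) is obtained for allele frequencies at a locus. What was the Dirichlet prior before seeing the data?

Dirichlet(12, 12, 5)

For a Dirichlet(α) prior with multinomial counts c, the posterior is Dirichlet(α + c) componentwise.
Subtract each count from the matching posterior parameter: 25−13=12, 19−7=12, 12−7=5.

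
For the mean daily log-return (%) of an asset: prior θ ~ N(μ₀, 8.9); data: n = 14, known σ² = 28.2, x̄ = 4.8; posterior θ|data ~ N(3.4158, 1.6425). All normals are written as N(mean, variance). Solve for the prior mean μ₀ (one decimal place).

The posterior mean is a precision-weighted average: μ_n = (τ₀μ₀ + τ_data·x̄)/(τ₀+τ_data), with τ₀=1/σ₀² and τ_data=n/σ².
Here τ₀ = 1/8.9 = 0.112360 and τ_data = 14/28.2 = 0.496454, so τ_n = 0.608814.
Rearranging for μ₀: μ₀ = (μ_n·τ_n − τ_data·x̄)/τ₀ = (3.4158·0.608814 − 0.496454·4.8) / 0.112360 = -0.303392/0.112360 ≈ -2.7.

μ₀ = -2.7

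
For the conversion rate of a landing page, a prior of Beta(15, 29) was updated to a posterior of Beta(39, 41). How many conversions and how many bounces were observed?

Beta is conjugate to the binomial likelihood: posterior = Beta(α+s, β+f).
So s = 39 − 15 = 24 and f = 41 − 29 = 12.

24 conversions and 12 bounces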